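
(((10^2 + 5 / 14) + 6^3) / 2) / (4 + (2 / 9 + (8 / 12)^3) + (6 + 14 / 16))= 239166 / 17227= 13.88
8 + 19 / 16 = 147 / 16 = 9.19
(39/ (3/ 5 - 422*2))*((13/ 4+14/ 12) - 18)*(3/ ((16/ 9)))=286065/ 269888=1.06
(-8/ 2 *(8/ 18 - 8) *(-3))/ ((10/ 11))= -1496/ 15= -99.73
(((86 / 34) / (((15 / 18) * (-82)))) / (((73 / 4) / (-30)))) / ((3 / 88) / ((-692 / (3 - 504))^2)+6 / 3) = 0.03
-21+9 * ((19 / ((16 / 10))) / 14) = -13.37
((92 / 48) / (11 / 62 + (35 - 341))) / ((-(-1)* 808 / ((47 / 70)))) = -33511 / 6434604960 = -0.00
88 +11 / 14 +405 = 6913 / 14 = 493.79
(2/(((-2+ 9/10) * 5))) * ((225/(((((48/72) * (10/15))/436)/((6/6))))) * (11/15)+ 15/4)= -647475/11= -58861.36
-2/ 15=-0.13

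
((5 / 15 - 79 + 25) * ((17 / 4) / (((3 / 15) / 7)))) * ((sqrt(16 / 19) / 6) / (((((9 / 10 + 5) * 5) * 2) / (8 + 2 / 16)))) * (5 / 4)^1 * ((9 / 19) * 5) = -497.78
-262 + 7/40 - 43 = -12193/40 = -304.82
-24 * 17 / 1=-408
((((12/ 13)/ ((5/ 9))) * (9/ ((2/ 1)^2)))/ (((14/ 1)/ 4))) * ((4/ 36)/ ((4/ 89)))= 2403/ 910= 2.64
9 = 9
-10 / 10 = -1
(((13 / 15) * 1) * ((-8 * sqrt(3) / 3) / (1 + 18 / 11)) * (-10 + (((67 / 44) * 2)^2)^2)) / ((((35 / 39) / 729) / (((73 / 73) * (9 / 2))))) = -6582097571283 * sqrt(3) / 27019300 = -421940.15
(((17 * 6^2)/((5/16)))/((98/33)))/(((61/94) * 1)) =15187392/14945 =1016.22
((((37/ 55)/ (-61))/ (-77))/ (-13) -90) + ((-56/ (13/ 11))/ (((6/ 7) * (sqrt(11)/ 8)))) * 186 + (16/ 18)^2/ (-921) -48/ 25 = -97216 * sqrt(11)/ 13 -115147728841543/ 1252683206775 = -24894.15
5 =5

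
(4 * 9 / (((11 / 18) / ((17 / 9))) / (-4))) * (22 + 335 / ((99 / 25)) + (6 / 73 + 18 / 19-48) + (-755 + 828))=-9906897152 / 167827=-59030.41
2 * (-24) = -48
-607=-607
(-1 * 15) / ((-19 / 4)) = 60 / 19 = 3.16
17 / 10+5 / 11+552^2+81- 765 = 304022.15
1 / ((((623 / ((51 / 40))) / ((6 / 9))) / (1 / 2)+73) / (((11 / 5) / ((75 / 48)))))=2992 / 3270125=0.00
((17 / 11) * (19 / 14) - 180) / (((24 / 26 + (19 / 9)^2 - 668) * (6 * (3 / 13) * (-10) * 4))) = -41670837 / 8596144480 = -0.00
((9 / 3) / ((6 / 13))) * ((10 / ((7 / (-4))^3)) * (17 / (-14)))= 35360 / 2401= 14.73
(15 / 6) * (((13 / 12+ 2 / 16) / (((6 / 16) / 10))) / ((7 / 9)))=725 / 7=103.57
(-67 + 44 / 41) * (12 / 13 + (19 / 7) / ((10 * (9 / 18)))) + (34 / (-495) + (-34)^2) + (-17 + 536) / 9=2062840162 / 1846845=1116.95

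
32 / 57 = 0.56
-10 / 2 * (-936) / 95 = 936 / 19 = 49.26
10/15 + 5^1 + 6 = 35/3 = 11.67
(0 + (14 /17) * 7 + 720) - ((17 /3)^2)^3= -401344271 /12393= -32384.76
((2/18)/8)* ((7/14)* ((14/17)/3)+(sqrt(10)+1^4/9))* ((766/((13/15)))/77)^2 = 69677275/153306153+3667225* sqrt(10)/2004002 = 6.24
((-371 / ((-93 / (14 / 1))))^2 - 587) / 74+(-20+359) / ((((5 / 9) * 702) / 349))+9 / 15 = 1406885744 / 4160169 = 338.18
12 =12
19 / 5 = 3.80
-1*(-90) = 90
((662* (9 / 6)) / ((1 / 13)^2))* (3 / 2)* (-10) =-2517255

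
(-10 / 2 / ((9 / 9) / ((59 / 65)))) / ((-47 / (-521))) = -30739 / 611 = -50.31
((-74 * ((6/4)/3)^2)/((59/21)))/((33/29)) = -7511/1298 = -5.79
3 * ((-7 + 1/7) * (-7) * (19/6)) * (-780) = -355680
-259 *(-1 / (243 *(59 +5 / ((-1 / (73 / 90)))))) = 0.02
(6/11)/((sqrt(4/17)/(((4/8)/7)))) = 3 * sqrt(17)/154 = 0.08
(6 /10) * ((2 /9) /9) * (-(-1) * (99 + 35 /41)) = 8188 /5535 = 1.48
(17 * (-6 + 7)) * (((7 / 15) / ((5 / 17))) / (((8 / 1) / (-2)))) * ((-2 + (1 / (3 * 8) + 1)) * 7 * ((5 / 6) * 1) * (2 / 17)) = 19159 / 4320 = 4.43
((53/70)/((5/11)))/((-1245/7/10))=-583/6225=-0.09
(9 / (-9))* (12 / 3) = -4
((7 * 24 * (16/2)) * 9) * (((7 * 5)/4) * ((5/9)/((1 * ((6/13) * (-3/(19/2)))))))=-1210300/3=-403433.33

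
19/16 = 1.19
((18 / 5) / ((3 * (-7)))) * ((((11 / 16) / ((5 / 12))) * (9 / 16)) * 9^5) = -52612659 / 5600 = -9395.12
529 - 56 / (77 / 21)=513.73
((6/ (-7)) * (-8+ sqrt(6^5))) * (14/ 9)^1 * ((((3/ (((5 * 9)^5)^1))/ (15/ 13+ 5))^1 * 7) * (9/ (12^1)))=91/ 615093750- 91 * sqrt(6)/ 136687500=-0.00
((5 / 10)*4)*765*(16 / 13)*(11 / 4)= 67320 / 13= 5178.46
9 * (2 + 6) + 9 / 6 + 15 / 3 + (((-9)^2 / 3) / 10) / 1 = 406 / 5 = 81.20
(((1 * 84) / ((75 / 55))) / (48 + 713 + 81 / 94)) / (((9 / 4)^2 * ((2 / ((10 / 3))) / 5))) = 0.13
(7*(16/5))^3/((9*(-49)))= -28672/1125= -25.49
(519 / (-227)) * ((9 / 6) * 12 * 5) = -46710 / 227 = -205.77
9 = 9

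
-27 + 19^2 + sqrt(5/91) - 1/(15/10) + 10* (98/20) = sqrt(455)/91 + 1147/3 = 382.57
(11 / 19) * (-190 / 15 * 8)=-176 / 3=-58.67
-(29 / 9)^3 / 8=-4.18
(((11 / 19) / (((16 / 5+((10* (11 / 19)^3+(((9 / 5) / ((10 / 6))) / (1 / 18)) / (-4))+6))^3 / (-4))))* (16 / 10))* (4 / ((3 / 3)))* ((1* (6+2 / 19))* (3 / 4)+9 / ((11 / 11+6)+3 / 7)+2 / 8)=-46944713537497600000 / 129903776176772589251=-0.36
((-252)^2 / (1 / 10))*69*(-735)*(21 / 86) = -338163562800 / 43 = -7864268902.33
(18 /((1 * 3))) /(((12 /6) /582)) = 1746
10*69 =690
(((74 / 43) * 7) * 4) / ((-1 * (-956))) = 518 / 10277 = 0.05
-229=-229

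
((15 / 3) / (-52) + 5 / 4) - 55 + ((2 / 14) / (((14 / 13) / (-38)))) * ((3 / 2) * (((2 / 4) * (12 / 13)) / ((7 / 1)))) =-242323 / 4459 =-54.34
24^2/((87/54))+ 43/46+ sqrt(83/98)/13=sqrt(166)/182+ 478175/1334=358.52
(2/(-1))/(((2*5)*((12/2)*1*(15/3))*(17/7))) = -7/2550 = -0.00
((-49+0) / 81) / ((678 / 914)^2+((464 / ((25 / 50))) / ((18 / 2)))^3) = -92102409 / 166907766953857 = -0.00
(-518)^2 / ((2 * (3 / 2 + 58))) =38332 / 17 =2254.82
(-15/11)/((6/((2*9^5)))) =-295245/11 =-26840.45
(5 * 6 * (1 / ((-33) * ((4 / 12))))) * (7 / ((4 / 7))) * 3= -2205 / 22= -100.23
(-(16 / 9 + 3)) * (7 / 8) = -301 / 72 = -4.18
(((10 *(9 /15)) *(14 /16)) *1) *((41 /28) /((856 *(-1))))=-123 /13696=-0.01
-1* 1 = -1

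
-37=-37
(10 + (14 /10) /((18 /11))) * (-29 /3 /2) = -28333 /540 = -52.47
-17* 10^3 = -17000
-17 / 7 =-2.43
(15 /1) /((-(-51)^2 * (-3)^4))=-5 /70227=-0.00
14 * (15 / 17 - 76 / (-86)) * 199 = 3596726 / 731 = 4920.28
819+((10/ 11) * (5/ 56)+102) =283693/ 308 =921.08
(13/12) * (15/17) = 0.96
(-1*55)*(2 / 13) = -110 / 13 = -8.46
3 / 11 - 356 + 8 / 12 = -11717 / 33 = -355.06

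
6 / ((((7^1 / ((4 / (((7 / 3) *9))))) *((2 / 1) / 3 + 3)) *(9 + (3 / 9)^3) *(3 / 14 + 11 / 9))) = 2916 / 850157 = 0.00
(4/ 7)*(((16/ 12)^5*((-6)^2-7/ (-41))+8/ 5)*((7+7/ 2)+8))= 567777136/ 348705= 1628.24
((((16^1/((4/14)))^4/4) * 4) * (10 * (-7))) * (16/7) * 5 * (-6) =47205580800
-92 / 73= -1.26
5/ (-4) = -5/ 4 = -1.25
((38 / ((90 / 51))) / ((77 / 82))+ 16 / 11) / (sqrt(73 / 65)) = 28166*sqrt(4745) / 84315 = 23.01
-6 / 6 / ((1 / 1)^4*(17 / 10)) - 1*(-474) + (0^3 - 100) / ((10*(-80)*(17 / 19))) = 64403 / 136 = 473.55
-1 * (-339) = 339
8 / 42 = 4 / 21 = 0.19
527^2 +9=277738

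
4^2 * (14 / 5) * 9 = 2016 / 5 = 403.20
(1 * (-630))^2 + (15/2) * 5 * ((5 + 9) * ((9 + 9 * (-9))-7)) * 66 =-2340450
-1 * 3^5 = -243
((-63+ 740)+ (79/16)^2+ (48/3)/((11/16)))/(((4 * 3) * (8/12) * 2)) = 2040619/45056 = 45.29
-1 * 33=-33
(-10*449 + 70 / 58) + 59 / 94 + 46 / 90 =-4487.65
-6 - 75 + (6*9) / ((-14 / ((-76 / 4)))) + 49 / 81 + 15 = 4474 / 567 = 7.89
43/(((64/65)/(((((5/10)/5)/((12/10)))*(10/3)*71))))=992225/1152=861.31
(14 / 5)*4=56 / 5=11.20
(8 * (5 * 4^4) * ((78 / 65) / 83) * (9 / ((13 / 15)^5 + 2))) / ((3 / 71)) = 1987545600000 / 156873569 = 12669.73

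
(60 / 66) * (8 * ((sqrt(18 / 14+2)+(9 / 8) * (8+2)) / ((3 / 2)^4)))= 18.77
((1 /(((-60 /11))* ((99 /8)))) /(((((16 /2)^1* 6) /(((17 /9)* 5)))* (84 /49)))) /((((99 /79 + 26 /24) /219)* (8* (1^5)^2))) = -686273 /34447680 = -0.02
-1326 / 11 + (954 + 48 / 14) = 64440 / 77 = 836.88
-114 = -114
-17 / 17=-1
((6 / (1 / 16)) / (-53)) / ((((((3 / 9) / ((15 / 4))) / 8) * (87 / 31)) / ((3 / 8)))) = -21.78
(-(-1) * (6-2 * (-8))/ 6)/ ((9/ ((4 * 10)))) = 440/ 27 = 16.30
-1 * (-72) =72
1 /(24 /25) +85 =2065 /24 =86.04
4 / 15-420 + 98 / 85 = -418.58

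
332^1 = 332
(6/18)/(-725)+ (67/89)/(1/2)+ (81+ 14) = 18680986/193575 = 96.51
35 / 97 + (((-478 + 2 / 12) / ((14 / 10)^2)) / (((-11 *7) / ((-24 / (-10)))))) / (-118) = 6400750 / 21592879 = 0.30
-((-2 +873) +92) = -963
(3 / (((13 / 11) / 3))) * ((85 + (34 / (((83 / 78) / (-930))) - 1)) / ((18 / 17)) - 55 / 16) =-3679696383 / 17264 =-213142.75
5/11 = 0.45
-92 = -92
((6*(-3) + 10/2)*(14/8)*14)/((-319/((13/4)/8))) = 8281/20416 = 0.41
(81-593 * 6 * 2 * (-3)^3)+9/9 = 192214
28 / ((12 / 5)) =35 / 3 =11.67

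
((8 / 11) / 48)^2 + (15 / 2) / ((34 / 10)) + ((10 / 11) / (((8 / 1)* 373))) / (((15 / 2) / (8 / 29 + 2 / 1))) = 1767214891 / 801020484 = 2.21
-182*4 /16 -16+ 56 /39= -4685 /78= -60.06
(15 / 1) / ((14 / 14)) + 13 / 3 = 19.33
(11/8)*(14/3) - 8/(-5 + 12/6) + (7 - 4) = 145/12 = 12.08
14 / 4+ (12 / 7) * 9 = 265 / 14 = 18.93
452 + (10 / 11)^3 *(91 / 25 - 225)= 380252 / 1331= 285.69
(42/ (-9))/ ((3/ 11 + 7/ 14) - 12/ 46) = -1012/ 111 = -9.12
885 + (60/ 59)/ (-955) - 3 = 9939246/ 11269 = 882.00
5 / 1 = 5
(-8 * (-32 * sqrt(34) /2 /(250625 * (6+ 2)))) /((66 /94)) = 752 * sqrt(34) /8270625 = 0.00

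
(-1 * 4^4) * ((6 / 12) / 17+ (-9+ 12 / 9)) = 99712 / 51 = 1955.14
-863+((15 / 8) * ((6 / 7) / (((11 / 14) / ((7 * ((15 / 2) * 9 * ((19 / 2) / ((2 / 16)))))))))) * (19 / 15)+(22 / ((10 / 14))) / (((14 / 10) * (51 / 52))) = 51723626 / 561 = 92198.98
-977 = -977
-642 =-642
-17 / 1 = -17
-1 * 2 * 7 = -14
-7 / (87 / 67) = -5.39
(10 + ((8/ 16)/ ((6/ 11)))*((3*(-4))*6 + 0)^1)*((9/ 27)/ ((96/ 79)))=-553/ 36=-15.36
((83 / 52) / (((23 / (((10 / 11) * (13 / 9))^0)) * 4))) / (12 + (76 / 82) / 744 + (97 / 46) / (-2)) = 316479 / 199686656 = 0.00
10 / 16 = 5 / 8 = 0.62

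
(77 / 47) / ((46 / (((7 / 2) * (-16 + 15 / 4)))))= -26411 / 17296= -1.53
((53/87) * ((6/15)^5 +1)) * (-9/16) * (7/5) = -3513741/7250000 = -0.48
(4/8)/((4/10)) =5/4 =1.25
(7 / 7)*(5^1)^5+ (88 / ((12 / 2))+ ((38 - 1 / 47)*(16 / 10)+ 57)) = 459298 / 141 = 3257.43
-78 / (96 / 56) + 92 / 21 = -41.12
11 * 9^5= 649539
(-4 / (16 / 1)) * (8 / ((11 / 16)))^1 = -32 / 11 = -2.91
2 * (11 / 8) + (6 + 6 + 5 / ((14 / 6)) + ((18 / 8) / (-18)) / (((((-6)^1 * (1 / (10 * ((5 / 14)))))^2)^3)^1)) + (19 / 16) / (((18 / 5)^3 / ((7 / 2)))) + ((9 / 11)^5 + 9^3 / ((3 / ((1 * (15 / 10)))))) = 900145606052122553 / 2357370803741184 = 381.84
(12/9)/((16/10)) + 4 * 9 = 221/6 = 36.83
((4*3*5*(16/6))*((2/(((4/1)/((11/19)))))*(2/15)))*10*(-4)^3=-225280/57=-3952.28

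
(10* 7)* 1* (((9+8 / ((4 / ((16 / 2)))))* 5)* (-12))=-105000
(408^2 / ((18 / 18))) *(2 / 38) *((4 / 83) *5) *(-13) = -43280640 / 1577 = -27444.92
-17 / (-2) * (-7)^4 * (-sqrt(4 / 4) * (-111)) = 4530687 / 2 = 2265343.50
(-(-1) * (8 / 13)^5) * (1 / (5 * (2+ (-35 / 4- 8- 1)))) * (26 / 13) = -262144 / 116957295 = -0.00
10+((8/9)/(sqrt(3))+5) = 8 * sqrt(3)/27+15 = 15.51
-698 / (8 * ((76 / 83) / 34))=-492439 / 152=-3239.73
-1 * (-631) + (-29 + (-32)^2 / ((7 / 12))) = 16502 / 7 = 2357.43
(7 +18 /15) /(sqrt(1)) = 41 /5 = 8.20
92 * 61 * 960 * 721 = 3884401920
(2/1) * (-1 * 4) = -8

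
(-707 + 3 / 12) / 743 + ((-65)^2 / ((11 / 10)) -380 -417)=99480379 / 32692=3042.96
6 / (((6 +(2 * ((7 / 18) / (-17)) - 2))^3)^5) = 3536085135655054572807601385949942 / 532513496975293192094690055963165283203125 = 0.00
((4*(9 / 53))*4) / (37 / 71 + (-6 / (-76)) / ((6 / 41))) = 777024 / 303319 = 2.56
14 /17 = 0.82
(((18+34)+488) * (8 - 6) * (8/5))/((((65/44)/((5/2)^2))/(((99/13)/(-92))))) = -2352240/3887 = -605.16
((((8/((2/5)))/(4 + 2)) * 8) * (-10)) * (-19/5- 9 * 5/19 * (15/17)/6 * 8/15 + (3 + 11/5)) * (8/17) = -2510080/16473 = -152.38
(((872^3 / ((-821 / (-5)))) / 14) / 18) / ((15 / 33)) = 1823400832 / 51723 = 35253.19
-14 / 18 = -7 / 9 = -0.78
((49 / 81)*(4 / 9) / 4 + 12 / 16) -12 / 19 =0.19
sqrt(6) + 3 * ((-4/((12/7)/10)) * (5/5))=-70 + sqrt(6)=-67.55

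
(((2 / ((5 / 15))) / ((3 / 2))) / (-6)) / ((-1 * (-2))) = -1 / 3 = -0.33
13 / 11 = 1.18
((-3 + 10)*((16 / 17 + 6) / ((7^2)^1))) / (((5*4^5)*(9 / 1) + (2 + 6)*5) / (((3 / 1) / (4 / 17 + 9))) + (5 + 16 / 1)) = 0.00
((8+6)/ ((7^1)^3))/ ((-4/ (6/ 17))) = -3/ 833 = -0.00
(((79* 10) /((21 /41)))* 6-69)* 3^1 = 192891 /7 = 27555.86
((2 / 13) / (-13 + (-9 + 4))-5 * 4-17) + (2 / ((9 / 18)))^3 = 3158 / 117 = 26.99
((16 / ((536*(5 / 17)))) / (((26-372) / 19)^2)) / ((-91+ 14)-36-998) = -6137 / 22278249730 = -0.00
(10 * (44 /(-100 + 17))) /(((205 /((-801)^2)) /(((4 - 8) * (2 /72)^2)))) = 174262 /3403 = 51.21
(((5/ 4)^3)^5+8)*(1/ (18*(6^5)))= 39107512717/ 150289495621632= 0.00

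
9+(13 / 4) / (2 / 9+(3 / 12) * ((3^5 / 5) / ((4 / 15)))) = 59805 / 6593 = 9.07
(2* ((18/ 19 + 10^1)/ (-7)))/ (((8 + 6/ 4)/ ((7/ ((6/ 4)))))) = -1.54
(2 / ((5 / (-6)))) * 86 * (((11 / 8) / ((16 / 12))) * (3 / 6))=-4257 / 40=-106.42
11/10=1.10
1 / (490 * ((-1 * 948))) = -1 / 464520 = -0.00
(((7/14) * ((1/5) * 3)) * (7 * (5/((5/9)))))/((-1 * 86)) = -189/860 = -0.22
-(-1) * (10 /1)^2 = 100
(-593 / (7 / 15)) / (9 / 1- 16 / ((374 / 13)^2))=-62209851 / 439663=-141.49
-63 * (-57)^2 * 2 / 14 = -29241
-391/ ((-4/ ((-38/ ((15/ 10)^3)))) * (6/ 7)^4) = -17837029/ 8748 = -2038.98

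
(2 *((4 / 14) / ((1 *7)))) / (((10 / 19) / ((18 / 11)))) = 684 / 2695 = 0.25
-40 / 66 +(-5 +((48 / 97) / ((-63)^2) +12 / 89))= -687367949 / 125636049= -5.47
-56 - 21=-77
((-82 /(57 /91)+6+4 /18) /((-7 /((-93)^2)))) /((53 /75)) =219540450 /1007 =218014.35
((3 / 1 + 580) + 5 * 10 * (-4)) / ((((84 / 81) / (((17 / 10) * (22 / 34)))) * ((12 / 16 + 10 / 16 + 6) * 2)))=113751 / 4130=27.54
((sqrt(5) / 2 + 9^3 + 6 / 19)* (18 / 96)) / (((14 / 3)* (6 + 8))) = 9* sqrt(5) / 6272 + 124713 / 59584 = 2.10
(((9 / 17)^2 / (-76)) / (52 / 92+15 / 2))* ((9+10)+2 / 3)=-36639 / 4074322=-0.01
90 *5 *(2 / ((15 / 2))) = 120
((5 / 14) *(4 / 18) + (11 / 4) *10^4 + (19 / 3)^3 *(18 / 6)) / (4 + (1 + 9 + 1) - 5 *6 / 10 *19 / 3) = -296753 / 42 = -7065.55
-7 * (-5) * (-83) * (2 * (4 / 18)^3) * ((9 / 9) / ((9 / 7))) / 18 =-162680 / 59049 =-2.76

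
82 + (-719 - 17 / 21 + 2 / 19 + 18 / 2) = -250853 / 399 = -628.70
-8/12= -0.67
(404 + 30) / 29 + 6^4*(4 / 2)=75602 / 29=2606.97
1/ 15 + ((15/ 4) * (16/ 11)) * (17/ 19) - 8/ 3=2383/ 1045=2.28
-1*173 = -173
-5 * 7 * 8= -280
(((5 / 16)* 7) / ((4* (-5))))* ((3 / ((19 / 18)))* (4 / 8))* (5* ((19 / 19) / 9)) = -105 / 1216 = -0.09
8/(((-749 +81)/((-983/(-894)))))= -983/74649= -0.01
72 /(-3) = -24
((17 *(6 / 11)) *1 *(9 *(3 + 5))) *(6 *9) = 396576 / 11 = 36052.36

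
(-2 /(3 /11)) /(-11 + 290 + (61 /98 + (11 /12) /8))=-34496 /1315883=-0.03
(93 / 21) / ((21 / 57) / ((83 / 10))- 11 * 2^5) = -48887 / 3885238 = -0.01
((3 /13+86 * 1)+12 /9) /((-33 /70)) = -239050 /1287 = -185.74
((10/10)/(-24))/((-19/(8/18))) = 1/1026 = 0.00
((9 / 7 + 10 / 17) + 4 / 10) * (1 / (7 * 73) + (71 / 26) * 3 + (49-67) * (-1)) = 470867001 / 7905170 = 59.56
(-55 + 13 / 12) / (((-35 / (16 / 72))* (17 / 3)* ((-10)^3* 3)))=-647 / 32130000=-0.00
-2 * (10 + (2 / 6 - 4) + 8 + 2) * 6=-196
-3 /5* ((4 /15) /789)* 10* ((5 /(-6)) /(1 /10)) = 40 /2367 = 0.02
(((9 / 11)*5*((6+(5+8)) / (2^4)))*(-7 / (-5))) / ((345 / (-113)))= -45087 / 20240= -2.23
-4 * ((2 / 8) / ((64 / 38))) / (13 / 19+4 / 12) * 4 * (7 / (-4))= 7581 / 1856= 4.08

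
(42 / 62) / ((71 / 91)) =1911 / 2201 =0.87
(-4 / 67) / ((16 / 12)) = -3 / 67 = -0.04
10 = 10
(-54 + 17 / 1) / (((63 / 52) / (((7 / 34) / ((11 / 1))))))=-962 / 1683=-0.57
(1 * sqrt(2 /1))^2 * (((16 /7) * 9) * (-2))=-576 /7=-82.29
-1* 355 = -355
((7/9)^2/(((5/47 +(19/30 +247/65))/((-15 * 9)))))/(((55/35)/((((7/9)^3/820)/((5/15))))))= -27647515/1403009586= -0.02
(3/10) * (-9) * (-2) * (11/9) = 33/5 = 6.60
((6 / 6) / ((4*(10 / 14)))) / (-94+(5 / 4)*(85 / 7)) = -49 / 11035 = -0.00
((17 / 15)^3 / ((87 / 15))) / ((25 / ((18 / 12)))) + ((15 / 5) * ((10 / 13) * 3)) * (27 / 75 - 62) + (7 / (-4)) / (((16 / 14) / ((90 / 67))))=-974750556341 / 2273310000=-428.78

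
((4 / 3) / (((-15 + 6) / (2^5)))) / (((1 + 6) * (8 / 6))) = -32 / 63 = -0.51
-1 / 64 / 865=-1 / 55360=-0.00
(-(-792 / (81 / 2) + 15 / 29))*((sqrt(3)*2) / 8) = 4969*sqrt(3) / 1044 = 8.24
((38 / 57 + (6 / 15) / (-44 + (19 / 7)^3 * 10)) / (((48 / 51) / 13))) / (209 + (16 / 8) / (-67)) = 305843141 / 6914081520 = 0.04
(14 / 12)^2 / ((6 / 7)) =1.59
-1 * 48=-48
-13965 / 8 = -1745.62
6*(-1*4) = -24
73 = 73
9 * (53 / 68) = 477 / 68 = 7.01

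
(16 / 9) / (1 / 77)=1232 / 9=136.89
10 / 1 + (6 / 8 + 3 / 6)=45 / 4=11.25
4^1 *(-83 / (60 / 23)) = -1909 / 15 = -127.27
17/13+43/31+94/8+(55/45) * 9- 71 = -73435/1612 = -45.56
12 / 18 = 2 / 3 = 0.67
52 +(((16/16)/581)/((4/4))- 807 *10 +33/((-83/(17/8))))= -37271583/4648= -8018.84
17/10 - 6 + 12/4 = -13/10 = -1.30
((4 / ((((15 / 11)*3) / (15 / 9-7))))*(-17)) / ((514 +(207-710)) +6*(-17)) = -11968 / 12285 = -0.97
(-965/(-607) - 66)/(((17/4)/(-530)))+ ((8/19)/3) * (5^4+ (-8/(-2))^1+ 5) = 4776819448/588183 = 8121.32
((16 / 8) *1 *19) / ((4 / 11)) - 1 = 207 / 2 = 103.50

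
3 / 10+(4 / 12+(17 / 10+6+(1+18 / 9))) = 34 / 3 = 11.33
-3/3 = -1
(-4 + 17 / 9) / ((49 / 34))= -646 / 441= -1.46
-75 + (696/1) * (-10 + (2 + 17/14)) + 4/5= -167897/35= -4797.06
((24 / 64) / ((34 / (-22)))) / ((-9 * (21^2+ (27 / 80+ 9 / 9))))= 10 / 164067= 0.00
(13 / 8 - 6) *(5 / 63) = -25 / 72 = -0.35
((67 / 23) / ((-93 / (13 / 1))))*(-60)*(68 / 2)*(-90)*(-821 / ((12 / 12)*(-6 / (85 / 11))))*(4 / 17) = -145878564000 / 7843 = -18599842.41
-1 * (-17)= 17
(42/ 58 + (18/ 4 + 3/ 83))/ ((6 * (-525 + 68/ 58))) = -8441/ 5043412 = -0.00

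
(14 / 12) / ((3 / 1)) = 7 / 18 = 0.39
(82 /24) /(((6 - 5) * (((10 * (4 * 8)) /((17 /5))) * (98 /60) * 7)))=697 /219520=0.00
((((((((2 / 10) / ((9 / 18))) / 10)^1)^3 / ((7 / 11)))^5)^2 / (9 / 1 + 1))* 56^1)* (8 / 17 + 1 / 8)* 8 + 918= 2731141661967487199724757829244481399655350505776351974 / 2975099849637785620615204607020132243633270263671875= 918.00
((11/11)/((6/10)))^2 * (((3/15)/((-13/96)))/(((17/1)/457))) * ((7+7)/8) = -193.00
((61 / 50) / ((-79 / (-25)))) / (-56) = -61 / 8848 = -0.01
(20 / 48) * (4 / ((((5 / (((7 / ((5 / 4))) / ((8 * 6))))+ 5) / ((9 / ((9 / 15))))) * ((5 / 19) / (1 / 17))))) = 133 / 1139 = 0.12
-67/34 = -1.97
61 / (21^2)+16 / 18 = 151 / 147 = 1.03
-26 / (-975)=2 / 75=0.03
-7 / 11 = -0.64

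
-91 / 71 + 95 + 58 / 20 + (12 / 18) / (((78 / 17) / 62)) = 8774423 / 83070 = 105.63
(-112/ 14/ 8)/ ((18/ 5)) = -5/ 18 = -0.28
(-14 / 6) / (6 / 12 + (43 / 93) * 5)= -434 / 523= -0.83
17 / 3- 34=-85 / 3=-28.33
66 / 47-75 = -3459 / 47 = -73.60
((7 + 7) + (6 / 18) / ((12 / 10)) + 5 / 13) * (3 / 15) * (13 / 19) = 3431 / 1710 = 2.01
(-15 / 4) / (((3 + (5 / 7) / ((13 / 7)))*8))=-195 / 1408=-0.14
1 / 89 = 0.01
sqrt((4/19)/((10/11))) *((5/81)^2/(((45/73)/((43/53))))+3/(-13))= -9184756 *sqrt(2090)/3865052295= -0.11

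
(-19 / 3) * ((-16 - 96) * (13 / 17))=27664 / 51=542.43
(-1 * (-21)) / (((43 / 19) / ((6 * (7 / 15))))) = 5586 / 215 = 25.98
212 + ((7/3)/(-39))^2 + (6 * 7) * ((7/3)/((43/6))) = 132840163/588627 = 225.68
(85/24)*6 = 85/4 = 21.25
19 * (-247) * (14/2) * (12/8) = -98553/2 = -49276.50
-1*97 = -97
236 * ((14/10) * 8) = 13216/5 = 2643.20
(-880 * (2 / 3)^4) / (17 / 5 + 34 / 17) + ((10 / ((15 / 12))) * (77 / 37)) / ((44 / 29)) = -21.22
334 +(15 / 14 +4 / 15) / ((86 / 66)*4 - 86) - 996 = -123545531 / 186620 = -662.02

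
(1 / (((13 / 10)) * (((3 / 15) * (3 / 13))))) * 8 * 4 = 1600 / 3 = 533.33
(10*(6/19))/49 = 60/931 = 0.06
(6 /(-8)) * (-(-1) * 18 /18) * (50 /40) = -15 /16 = -0.94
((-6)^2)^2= 1296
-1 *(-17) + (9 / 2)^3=865 / 8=108.12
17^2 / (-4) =-289 / 4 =-72.25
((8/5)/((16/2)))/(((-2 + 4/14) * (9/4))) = -7/135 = -0.05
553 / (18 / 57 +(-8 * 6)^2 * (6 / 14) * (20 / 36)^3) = 1985823 / 609134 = 3.26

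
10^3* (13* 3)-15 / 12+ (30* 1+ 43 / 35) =39029.98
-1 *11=-11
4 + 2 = 6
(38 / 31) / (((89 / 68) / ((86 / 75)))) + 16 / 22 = 4099864 / 2276175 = 1.80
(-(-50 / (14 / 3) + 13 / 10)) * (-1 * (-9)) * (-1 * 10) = -847.29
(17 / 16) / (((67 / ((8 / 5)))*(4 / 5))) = 17 / 536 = 0.03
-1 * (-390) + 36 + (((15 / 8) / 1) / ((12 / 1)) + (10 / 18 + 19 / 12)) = 123349 / 288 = 428.30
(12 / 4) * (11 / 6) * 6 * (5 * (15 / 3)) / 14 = 825 / 14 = 58.93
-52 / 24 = -13 / 6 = -2.17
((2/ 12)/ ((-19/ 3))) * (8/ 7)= -4/ 133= -0.03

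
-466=-466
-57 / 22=-2.59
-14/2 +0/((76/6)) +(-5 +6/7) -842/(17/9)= -54372/119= -456.91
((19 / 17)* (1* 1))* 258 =4902 / 17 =288.35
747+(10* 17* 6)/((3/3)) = 1767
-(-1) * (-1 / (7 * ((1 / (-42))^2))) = -252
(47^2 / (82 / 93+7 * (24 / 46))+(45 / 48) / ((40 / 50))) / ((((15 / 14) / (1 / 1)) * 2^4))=353652383 / 12413440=28.49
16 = 16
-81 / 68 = -1.19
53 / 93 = 0.57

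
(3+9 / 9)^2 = 16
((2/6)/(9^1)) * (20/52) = 5/351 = 0.01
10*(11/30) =11/3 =3.67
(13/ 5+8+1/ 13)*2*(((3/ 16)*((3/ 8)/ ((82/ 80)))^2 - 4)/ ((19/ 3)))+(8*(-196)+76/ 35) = -18359812719/ 11625796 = -1579.23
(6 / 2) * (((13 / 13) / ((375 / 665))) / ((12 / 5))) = 133 / 60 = 2.22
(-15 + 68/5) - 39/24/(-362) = -20207/14480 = -1.40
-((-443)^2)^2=-38513670001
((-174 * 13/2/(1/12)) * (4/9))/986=-104/17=-6.12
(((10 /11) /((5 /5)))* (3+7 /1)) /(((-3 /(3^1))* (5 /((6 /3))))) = -3.64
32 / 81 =0.40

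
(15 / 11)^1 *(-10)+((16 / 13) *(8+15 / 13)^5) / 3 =4197810377374 / 159284697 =26354.13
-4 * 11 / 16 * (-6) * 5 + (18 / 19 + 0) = 3171 / 38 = 83.45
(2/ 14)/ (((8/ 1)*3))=1/ 168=0.01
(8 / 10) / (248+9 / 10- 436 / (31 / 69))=-248 / 223681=-0.00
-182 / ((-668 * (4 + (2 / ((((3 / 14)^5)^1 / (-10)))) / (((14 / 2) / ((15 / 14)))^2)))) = -2457 / 9315928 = -0.00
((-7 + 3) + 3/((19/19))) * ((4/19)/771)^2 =-16/214593201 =-0.00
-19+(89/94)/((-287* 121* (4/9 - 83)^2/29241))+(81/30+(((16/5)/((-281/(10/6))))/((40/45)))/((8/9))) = -82662652005820111/5063829425259220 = -16.32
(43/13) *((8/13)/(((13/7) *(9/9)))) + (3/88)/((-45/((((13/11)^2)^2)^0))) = 3176363/2900040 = 1.10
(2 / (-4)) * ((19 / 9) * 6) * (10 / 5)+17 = 13 / 3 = 4.33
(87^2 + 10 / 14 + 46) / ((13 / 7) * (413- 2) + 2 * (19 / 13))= 138606 / 13945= 9.94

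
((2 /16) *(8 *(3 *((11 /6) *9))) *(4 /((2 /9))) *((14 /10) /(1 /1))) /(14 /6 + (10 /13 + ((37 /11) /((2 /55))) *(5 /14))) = 34.52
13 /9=1.44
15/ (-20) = -0.75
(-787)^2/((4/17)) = 10529273/4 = 2632318.25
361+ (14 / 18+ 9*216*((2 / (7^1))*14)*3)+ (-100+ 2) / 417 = 29635618 / 1251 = 23689.54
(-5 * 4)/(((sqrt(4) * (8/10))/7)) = -175/2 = -87.50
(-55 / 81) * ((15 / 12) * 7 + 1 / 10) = -649 / 108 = -6.01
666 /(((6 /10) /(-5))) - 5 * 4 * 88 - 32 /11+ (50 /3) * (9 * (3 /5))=-79452 /11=-7222.91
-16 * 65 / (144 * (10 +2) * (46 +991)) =-65 / 111996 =-0.00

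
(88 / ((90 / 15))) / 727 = 44 / 2181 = 0.02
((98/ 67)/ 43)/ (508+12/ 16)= 392/ 5862835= 0.00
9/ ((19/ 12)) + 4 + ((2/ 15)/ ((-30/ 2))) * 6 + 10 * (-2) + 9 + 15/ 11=-86/ 15675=-0.01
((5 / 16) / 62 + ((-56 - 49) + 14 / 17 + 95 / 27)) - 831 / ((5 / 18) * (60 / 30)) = -3634548557 / 2276640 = -1596.45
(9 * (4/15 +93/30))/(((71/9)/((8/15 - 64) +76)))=85446/1775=48.14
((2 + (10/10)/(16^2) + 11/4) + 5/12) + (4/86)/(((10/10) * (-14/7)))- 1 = 136961/33024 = 4.15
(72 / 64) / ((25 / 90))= 81 / 20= 4.05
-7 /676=-0.01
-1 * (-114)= 114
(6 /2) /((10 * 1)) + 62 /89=887 /890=1.00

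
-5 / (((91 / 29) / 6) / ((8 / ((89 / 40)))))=-278400 / 8099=-34.37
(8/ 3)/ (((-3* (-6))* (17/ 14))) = 56/ 459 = 0.12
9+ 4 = 13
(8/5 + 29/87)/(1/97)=2813/15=187.53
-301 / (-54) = 301 / 54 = 5.57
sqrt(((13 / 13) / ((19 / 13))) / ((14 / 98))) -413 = -413 + sqrt(1729) / 19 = -410.81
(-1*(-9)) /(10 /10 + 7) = 9 /8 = 1.12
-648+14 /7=-646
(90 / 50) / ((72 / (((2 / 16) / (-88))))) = -1 / 28160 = -0.00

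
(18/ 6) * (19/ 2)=57/ 2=28.50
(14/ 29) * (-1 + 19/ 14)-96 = -2779/ 29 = -95.83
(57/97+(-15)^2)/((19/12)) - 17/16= 4170013/29488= 141.41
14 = 14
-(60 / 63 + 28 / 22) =-514 / 231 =-2.23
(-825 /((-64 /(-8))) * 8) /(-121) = 75 /11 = 6.82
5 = 5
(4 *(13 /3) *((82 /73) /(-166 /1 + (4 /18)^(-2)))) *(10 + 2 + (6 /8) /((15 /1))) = -1027624 /638385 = -1.61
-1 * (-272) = 272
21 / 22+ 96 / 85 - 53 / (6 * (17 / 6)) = -1933 / 1870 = -1.03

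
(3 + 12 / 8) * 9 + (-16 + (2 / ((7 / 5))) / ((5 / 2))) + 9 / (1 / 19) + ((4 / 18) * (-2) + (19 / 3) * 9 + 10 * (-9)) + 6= 21247 / 126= 168.63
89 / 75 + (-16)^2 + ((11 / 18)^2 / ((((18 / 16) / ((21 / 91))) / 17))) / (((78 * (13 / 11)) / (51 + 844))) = 10804116844 / 40040325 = 269.83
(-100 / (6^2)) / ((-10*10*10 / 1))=0.00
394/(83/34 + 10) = 13396/423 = 31.67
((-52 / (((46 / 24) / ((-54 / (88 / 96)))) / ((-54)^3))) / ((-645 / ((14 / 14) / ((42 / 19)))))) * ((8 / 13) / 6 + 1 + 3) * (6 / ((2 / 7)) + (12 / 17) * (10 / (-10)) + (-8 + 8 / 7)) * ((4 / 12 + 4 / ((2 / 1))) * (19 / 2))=279227479744512 / 1294601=215686130.12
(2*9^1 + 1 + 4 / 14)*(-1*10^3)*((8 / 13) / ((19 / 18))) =-19440000 / 1729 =-11243.49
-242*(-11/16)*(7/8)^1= 9317/64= 145.58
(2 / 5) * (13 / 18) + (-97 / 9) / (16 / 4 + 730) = 3019 / 11010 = 0.27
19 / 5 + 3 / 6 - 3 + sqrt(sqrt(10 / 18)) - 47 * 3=-1397 / 10 + sqrt(3) * 5^(1 / 4) / 3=-138.84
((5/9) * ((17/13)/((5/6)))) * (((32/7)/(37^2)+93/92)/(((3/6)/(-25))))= -380019275/8595951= -44.21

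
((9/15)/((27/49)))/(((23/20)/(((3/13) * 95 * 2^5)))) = 595840/897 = 664.26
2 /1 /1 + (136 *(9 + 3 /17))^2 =1557506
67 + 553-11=609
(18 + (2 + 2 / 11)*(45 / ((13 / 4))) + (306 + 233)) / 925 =83971 / 132275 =0.63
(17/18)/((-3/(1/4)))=-17/216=-0.08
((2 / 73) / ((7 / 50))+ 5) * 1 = 2655 / 511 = 5.20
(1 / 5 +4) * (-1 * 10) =-42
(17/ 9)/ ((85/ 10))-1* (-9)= 83/ 9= 9.22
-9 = -9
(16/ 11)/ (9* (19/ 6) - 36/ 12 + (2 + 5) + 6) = 0.04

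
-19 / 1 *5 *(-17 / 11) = 1615 / 11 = 146.82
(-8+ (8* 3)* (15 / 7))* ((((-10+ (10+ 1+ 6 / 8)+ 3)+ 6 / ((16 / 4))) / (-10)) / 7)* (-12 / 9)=760 / 147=5.17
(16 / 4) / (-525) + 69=36221 / 525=68.99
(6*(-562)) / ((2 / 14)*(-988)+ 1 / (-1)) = 23604 / 995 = 23.72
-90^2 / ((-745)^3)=324 / 16539745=0.00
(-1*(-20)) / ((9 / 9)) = 20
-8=-8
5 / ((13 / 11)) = 4.23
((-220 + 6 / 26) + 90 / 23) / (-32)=64541 / 9568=6.75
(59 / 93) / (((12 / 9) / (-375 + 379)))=59 / 31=1.90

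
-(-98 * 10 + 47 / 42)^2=-1690278769 / 1764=-958207.92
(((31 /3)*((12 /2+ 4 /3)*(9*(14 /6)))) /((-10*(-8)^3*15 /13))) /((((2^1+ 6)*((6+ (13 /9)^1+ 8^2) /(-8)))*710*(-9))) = 31031 /52592256000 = 0.00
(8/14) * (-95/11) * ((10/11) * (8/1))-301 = -285347/847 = -336.89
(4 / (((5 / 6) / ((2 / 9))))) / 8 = 2 / 15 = 0.13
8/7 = 1.14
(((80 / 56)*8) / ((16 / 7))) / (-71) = -5 / 71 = -0.07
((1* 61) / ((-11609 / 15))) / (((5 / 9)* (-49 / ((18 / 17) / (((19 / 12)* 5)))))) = 355752 / 918678215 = 0.00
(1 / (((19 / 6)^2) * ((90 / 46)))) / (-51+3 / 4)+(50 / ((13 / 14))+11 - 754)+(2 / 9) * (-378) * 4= -4835107019 / 4716465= -1025.15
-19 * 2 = -38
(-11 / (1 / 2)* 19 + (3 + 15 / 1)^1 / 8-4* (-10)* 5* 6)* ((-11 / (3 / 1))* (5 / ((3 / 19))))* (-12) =3278165 / 3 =1092721.67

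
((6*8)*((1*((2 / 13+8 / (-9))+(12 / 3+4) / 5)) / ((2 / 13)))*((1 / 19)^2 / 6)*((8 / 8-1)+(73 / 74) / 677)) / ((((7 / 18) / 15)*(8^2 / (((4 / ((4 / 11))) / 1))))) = 609477 / 506390584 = 0.00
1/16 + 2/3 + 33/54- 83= -81.66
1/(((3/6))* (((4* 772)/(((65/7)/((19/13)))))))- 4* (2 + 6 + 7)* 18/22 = -49.09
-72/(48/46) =-69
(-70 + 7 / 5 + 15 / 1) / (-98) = 134 / 245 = 0.55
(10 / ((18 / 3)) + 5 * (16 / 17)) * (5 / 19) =1625 / 969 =1.68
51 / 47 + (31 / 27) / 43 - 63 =-3377053 / 54567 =-61.89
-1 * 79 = -79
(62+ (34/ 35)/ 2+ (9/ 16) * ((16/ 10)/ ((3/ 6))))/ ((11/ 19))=8550/ 77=111.04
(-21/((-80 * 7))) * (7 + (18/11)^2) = 3513/9680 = 0.36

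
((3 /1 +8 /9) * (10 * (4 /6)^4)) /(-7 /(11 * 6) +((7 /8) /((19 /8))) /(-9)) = -334400 /6399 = -52.26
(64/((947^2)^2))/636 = 16/127878354814479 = 0.00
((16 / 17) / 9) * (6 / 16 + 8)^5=1350125107 / 313344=4308.76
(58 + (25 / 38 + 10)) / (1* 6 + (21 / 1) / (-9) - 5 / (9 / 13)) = -23481 / 1216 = -19.31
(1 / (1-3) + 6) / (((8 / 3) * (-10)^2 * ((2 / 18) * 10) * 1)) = 297 / 16000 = 0.02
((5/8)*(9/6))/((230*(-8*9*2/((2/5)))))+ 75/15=441599/88320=5.00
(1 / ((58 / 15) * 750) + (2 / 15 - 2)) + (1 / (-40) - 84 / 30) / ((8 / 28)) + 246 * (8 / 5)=13288247 / 34800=381.85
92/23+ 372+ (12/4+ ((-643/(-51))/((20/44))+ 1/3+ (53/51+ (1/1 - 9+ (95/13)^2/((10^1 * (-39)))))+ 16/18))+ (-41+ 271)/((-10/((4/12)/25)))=6732149543/16807050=400.56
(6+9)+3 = 18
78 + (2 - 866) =-786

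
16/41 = 0.39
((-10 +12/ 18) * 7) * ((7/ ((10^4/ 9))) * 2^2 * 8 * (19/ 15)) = -52136/ 3125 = -16.68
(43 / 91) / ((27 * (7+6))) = 43 / 31941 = 0.00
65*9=585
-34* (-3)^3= 918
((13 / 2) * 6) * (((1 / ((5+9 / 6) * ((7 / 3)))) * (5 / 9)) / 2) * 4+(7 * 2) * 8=804 / 7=114.86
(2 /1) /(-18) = -0.11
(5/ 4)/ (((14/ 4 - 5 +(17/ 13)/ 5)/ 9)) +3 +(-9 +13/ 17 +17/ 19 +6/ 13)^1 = -17526811/ 1352078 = -12.96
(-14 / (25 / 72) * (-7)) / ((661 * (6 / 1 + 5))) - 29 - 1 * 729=-137778394 / 181775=-757.96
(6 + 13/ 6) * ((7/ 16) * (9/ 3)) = 343/ 32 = 10.72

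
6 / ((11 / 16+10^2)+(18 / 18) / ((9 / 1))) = 0.06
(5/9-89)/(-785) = 0.11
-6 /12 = -1 /2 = -0.50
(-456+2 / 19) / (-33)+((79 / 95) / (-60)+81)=5944031 / 62700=94.80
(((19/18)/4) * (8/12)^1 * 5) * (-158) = -7505/54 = -138.98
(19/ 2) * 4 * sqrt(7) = 38 * sqrt(7) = 100.54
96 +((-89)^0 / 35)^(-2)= 1321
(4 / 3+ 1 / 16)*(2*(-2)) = -67 / 12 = -5.58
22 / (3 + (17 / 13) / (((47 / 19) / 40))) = 13442 / 14753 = 0.91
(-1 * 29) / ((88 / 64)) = -232 / 11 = -21.09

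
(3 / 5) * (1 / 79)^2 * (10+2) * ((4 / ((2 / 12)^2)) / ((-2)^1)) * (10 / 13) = -5184 / 81133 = -0.06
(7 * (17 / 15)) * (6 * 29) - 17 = 6817 / 5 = 1363.40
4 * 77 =308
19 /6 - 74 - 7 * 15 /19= -8705 /114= -76.36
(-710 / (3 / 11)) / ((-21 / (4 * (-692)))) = -21618080 / 63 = -343144.13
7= 7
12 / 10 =6 / 5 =1.20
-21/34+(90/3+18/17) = 1035/34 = 30.44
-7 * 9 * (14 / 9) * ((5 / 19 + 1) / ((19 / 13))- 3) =75558 / 361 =209.30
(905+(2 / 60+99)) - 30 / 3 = 29821 / 30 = 994.03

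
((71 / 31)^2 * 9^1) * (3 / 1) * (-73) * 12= -119229732 / 961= -124068.40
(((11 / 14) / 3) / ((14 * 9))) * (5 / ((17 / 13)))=715 / 89964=0.01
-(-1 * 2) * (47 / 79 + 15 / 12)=583 / 158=3.69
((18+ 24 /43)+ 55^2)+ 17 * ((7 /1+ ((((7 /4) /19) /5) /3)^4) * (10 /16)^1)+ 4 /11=3985822683527626441 /1278205049088000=3118.30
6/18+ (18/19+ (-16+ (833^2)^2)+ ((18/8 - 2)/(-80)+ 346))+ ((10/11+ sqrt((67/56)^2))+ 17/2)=676231761640126051/1404480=481481944662.88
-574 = -574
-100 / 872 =-25 / 218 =-0.11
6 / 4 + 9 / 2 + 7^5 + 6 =16819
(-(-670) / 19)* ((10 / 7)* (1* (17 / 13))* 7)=113900 / 247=461.13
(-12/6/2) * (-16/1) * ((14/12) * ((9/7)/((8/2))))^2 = 9/4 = 2.25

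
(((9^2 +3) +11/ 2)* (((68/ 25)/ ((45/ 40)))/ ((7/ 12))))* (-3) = -194752/ 175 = -1112.87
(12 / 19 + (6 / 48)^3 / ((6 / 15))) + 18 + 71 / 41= 16247607 / 797696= 20.37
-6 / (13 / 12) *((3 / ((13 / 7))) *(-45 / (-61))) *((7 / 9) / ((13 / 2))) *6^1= -4.74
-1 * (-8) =8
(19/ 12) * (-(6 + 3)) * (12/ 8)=-171/ 8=-21.38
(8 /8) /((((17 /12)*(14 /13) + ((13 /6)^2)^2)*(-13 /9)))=-11664 /396997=-0.03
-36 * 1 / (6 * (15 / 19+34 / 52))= -2964 / 713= -4.16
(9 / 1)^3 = 729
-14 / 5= -2.80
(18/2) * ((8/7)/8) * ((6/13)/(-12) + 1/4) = 99/364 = 0.27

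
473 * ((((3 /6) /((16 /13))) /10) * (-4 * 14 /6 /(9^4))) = -43043 /1574640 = -0.03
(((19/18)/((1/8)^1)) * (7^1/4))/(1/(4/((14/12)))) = 152/3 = 50.67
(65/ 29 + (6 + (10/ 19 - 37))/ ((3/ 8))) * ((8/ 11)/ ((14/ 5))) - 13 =-1422371/ 42427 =-33.53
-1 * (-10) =10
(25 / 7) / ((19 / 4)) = 100 / 133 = 0.75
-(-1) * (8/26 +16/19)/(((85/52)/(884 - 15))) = 987184/1615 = 611.26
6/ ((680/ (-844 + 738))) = -159/ 170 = -0.94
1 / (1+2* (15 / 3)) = 1 / 11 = 0.09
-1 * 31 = -31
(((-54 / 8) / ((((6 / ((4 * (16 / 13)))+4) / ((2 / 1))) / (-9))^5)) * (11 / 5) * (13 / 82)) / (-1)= -1149.17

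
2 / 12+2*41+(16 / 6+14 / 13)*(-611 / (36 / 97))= -164185 / 27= -6080.93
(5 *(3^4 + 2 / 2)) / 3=410 / 3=136.67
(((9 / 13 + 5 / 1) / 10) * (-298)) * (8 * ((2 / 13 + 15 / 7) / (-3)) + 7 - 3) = 1279016 / 3549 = 360.39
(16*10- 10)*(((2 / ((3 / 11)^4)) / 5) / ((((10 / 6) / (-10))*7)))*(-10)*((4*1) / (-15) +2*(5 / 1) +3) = 223714480 / 189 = 1183674.50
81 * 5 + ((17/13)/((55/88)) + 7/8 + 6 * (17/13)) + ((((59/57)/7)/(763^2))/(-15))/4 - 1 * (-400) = 59124493436761/72473054472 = 815.81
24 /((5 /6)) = 144 /5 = 28.80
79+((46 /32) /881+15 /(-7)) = 7583809 /98672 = 76.86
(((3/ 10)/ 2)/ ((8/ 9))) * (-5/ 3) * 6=-27/ 16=-1.69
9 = 9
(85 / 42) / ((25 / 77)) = 187 / 30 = 6.23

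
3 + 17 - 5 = 15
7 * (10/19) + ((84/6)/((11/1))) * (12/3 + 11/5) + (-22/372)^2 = 418599661/36152820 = 11.58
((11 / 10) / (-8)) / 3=-11 / 240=-0.05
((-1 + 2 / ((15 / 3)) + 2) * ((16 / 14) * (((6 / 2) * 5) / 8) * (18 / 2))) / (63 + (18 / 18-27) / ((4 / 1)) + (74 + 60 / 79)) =1422 / 6913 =0.21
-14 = -14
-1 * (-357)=357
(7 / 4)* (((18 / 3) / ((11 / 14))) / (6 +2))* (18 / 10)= 1323 / 440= 3.01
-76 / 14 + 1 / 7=-37 / 7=-5.29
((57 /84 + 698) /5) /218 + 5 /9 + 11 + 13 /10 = 13.50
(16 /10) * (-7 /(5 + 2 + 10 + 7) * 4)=-1.87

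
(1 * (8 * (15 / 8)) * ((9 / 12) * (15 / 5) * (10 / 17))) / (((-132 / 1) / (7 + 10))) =-225 / 88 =-2.56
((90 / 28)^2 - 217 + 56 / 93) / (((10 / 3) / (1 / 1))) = -751235 / 12152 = -61.82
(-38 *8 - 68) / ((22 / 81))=-15066 / 11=-1369.64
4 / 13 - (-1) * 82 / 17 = 1134 / 221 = 5.13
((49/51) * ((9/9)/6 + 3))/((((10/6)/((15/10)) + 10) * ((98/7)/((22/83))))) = 1463/282200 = 0.01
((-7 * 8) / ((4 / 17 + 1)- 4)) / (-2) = -10.13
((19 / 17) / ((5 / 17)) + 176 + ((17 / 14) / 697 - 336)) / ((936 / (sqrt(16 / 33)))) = -448289 * sqrt(33) / 22162140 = -0.12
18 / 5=3.60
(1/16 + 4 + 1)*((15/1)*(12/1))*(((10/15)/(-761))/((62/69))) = -83835/94364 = -0.89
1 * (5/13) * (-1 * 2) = -10/13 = -0.77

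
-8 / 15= -0.53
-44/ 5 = -8.80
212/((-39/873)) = -61692/13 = -4745.54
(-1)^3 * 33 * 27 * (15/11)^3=-273375/121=-2259.30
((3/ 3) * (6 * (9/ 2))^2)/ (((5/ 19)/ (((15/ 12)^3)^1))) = 5410.55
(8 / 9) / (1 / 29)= 232 / 9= 25.78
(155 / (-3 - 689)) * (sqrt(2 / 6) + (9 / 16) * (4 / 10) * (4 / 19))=-155 * sqrt(3) / 2076 - 279 / 26296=-0.14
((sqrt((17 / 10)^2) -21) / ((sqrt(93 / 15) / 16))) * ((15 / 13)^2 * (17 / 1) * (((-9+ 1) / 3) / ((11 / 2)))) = 6299520 * sqrt(155) / 57629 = 1360.92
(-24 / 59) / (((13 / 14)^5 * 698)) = -6453888 / 7645294163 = -0.00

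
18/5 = 3.60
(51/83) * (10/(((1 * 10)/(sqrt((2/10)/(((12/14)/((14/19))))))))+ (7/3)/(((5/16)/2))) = 119 * sqrt(285)/7885+ 3808/415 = 9.43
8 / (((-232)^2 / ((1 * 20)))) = 5 / 1682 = 0.00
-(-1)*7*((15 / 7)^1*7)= 105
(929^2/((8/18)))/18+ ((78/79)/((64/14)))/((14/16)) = 68180395/632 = 107880.37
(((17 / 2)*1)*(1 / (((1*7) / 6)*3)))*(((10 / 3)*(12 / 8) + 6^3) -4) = 527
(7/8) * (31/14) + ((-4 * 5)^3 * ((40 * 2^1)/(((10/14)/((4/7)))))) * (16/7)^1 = -131071783/112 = -1170283.78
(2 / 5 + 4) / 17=22 / 85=0.26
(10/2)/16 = 5/16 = 0.31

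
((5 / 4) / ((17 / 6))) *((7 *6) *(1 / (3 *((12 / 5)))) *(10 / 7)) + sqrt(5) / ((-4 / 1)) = 125 / 34 - sqrt(5) / 4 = 3.12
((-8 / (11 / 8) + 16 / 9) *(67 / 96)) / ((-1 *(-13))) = -1675 / 7722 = -0.22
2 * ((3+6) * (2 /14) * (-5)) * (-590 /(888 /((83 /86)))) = 367275 /44548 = 8.24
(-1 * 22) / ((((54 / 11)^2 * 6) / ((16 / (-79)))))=5324 / 172773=0.03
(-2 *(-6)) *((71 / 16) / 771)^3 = 357911 / 156437849088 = 0.00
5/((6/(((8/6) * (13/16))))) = 0.90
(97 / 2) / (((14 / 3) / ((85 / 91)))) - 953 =-2403509 / 2548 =-943.29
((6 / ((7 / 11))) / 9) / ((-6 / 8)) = -88 / 63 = -1.40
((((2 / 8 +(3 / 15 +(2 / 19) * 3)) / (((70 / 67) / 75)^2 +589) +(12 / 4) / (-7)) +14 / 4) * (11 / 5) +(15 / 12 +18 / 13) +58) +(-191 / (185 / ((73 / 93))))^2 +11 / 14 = 1612245015150622457587 / 23421168376240778325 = 68.84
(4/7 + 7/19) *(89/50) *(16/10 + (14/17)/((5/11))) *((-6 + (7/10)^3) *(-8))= 14600717/56525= 258.31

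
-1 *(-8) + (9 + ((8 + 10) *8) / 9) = 33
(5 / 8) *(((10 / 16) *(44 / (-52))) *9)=-2475 / 832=-2.97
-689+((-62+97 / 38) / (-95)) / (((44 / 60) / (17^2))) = -3513485 / 7942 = -442.39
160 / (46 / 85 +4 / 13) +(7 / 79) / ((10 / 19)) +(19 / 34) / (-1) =592376282 / 3149335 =188.10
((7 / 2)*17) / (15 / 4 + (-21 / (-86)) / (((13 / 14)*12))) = 66521 / 4217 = 15.77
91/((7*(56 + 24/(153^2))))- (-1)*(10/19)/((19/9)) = 75947319/157748336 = 0.48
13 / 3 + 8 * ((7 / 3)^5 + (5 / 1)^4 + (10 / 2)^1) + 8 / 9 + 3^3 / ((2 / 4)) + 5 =1374782 / 243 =5657.54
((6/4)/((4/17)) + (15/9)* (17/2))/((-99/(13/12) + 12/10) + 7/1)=-32045/129768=-0.25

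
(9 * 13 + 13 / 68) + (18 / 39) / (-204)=103595 / 884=117.19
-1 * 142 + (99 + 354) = 311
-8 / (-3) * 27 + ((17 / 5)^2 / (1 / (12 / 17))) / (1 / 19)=5676 / 25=227.04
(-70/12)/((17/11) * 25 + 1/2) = -55/369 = -0.15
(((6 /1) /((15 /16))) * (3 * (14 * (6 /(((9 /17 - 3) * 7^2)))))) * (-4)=13056 /245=53.29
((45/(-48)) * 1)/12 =-5/64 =-0.08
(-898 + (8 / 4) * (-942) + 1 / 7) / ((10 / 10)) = -19473 / 7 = -2781.86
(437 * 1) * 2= 874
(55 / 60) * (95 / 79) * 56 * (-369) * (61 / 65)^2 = -1339180458 / 66755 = -20061.13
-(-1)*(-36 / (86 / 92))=-1656 / 43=-38.51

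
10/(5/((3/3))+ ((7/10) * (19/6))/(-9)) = 5400/2567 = 2.10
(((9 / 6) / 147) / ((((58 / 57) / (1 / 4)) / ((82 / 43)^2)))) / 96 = 31939 / 336310912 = 0.00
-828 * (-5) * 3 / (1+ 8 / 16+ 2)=24840 / 7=3548.57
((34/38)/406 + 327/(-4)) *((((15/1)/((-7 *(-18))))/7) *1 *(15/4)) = -31530125/6047776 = -5.21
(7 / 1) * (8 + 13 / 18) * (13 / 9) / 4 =14287 / 648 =22.05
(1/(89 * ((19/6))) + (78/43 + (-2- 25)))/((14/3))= -784755/145426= -5.40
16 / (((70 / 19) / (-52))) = -7904 / 35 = -225.83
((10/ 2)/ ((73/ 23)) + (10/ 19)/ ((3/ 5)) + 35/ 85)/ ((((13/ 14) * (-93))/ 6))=-5673136/ 28507011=-0.20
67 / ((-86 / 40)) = -1340 / 43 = -31.16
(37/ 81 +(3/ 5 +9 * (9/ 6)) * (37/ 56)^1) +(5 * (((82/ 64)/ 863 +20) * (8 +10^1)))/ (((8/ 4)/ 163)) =11486960226347/ 78291360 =146720.66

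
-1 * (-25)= 25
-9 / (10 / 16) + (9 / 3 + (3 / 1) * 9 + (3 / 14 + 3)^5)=964590897 / 2689120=358.70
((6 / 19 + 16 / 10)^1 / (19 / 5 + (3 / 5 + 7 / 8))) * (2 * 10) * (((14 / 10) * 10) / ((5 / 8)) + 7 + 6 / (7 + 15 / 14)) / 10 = 49594272 / 2265085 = 21.90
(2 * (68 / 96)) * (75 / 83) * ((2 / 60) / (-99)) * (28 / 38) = -595 / 1873476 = -0.00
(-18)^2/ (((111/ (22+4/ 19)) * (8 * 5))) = 5697/ 3515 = 1.62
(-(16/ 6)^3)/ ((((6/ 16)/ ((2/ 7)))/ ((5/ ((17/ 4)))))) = -163840/ 9639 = -17.00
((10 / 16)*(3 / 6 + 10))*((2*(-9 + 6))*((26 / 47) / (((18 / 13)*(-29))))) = 5915 / 10904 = 0.54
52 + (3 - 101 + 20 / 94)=-2152 / 47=-45.79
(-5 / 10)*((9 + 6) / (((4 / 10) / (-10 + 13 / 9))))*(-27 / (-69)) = 5775 / 92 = 62.77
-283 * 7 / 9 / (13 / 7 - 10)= 13867 / 513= 27.03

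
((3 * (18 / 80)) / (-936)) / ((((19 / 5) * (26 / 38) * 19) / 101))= -303 / 205504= -0.00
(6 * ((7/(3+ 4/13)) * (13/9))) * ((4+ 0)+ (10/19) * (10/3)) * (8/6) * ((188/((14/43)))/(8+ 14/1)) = 20842432/5643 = 3693.50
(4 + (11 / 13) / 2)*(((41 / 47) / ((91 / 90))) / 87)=0.04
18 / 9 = 2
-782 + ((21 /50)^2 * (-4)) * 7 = -491837 /625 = -786.94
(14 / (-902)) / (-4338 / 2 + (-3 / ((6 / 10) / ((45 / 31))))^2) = 6727 / 917236584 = 0.00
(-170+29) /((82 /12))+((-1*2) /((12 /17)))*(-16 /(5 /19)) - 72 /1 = 48974 /615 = 79.63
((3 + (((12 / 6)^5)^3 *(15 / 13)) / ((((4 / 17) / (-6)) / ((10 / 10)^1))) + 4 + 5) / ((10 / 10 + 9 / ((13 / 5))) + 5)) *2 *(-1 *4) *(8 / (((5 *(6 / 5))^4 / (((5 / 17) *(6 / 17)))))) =167114720 / 319923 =522.36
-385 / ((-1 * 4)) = 385 / 4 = 96.25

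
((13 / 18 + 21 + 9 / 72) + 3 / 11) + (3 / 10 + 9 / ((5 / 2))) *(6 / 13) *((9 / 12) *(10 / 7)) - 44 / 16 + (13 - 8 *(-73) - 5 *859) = -20383633 / 5544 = -3676.70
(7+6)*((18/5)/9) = 5.20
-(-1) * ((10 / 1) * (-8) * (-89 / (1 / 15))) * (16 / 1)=1708800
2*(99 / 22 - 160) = -311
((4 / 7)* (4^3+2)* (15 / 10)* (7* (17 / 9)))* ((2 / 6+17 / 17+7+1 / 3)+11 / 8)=45067 / 6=7511.17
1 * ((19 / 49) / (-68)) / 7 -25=-583119 / 23324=-25.00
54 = 54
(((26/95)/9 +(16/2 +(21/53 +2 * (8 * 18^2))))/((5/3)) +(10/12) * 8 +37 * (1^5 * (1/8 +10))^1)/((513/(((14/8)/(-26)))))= -14789144503/32235278400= -0.46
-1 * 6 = -6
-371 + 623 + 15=267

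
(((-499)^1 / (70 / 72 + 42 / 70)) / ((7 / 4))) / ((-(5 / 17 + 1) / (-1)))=-3053880 / 21791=-140.14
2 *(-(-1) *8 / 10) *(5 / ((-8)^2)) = 1 / 8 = 0.12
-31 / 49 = -0.63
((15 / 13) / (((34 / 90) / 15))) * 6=60750 / 221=274.89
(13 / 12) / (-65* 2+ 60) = -13 / 840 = -0.02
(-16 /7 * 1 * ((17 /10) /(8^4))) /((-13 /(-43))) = -731 /232960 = -0.00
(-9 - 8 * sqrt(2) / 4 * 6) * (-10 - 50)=540+720 * sqrt(2)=1558.23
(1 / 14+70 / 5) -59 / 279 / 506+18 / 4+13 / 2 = 12387812 / 494109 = 25.07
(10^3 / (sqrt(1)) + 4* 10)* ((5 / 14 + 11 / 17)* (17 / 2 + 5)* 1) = 1677780 / 119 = 14098.99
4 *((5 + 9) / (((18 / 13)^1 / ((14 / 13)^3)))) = 76832 / 1521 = 50.51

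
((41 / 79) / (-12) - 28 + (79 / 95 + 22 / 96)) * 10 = -3240059 / 12008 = -269.83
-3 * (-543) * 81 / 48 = 43983 / 16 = 2748.94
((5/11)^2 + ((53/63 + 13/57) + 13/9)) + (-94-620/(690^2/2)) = -34969654046/383093865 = -91.28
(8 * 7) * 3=168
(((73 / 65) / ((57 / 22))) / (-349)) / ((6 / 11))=-8833 / 3879135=-0.00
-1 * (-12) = 12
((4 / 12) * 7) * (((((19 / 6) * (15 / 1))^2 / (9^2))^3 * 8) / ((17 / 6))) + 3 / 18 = 142388.92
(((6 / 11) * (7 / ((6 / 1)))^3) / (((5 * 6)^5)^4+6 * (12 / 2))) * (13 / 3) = 343 / 31863845141446153846153846157136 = 0.00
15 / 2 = 7.50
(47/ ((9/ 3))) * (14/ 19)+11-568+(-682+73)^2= 21109126/ 57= 370335.54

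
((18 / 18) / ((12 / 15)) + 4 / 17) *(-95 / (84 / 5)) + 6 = -13703 / 5712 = -2.40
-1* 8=-8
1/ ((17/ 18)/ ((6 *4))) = 432/ 17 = 25.41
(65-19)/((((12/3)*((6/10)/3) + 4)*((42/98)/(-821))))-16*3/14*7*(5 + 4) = -668681/36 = -18574.47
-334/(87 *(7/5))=-1670/609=-2.74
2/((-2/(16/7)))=-16/7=-2.29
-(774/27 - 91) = 187/3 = 62.33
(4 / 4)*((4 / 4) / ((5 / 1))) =0.20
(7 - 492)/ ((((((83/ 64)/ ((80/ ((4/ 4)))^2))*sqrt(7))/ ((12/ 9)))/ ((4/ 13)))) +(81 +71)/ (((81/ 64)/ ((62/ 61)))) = 603136/ 4941 - 3178496000*sqrt(7)/ 22659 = -371011.26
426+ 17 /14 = 5981 /14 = 427.21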